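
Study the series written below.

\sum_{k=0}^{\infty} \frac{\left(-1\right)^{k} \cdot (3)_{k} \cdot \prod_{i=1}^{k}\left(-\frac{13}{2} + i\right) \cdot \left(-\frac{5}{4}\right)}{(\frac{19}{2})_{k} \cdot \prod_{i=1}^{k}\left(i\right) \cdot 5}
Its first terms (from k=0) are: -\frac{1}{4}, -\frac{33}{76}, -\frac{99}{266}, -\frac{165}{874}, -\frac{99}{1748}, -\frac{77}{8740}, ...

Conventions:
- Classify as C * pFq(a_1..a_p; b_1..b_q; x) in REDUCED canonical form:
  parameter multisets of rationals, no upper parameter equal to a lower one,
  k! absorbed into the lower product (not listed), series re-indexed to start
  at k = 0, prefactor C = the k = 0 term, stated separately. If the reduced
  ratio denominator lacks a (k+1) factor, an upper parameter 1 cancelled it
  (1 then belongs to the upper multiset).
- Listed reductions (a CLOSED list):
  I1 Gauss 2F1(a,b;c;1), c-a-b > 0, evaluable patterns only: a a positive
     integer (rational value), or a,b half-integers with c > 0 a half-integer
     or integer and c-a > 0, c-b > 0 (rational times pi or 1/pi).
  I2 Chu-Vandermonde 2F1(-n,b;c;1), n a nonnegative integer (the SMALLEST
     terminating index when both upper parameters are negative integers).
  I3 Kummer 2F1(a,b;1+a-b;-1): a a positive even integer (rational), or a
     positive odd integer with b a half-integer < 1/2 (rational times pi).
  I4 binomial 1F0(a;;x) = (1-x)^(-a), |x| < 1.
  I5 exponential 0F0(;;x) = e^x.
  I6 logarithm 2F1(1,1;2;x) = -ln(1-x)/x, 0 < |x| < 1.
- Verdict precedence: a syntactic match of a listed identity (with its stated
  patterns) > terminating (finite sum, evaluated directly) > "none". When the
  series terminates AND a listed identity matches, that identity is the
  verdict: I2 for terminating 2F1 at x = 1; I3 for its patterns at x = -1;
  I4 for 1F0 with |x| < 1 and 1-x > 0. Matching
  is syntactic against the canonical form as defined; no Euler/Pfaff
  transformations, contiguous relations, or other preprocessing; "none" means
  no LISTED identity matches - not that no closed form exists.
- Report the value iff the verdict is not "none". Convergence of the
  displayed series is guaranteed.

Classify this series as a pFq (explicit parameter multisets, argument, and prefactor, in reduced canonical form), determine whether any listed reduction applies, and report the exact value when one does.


Canonical form: C = -\frac{1}{4} times 2F1 with upper {-\frac{11}{2}, 3}, lower {\frac{19}{2}}, x = -1. Verdict (x = -1): Kummer's theorem (I3) applies (x = -1; c = \frac{19}{2} equals 1+a-b for upper {-\frac{11}{2}, 3}: listed pattern). Value: \left(-\frac{109395}{262144}\right) \cdot \pi.

Key observation: with t_0 = -\frac{1}{4}, the constant factors (prefactor -1/4) combine into one prefactor.
Step ratio: r(k) = -1 * (k-\frac{11}{2}) (k+3) / [(k+\frac{19}{2}) (k+1)] ; factor over Q: parameters, x = -1, and C = -\frac{1}{4}.


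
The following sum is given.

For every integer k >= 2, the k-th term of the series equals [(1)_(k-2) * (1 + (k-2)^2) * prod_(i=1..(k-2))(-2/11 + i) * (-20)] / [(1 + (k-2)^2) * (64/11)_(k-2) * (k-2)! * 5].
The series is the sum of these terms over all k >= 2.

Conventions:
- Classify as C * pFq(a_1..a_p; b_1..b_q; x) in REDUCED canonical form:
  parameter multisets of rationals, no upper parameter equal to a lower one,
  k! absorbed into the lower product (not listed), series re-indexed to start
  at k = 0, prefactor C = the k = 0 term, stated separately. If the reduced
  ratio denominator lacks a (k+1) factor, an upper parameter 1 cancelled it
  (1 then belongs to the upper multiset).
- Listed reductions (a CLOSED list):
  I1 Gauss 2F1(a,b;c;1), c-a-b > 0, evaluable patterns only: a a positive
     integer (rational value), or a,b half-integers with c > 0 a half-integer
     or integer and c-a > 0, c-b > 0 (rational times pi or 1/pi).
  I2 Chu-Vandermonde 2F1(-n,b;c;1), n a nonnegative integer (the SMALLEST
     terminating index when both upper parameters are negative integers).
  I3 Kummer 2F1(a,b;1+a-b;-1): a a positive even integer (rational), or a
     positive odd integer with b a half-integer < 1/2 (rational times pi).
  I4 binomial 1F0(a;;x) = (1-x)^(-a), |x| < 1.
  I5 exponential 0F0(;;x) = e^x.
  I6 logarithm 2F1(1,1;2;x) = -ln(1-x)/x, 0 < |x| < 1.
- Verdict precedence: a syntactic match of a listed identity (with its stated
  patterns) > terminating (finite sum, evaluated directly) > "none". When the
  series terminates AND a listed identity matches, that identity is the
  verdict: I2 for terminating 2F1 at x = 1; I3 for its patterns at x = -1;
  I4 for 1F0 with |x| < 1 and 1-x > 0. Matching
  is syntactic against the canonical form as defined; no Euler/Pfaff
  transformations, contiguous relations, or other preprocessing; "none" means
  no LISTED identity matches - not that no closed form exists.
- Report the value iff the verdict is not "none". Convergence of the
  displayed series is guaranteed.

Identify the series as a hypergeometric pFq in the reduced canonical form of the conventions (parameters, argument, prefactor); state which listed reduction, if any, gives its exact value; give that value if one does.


First insight: from the first term -4: the constant factors (C = -4, x = 1) combine into one prefactor.
Ratio: r(k) = 1 * (k+9/11) (k+1) / [(k+64/11) (k+1)] - rational in k. x = 1; t_0 = -4; negate the roots.

Classification (C = -4): 2F1 with upper {9/11, 1}, lower {64/11}, argument x = 1. Verdict (x = 1): Gauss (I1, integer-parameter pattern) applies (x = 1: the Gamma ratio telescopes since c-a-b = 4 > 0 and a = 1 in Z>0). Sum: -53/11.


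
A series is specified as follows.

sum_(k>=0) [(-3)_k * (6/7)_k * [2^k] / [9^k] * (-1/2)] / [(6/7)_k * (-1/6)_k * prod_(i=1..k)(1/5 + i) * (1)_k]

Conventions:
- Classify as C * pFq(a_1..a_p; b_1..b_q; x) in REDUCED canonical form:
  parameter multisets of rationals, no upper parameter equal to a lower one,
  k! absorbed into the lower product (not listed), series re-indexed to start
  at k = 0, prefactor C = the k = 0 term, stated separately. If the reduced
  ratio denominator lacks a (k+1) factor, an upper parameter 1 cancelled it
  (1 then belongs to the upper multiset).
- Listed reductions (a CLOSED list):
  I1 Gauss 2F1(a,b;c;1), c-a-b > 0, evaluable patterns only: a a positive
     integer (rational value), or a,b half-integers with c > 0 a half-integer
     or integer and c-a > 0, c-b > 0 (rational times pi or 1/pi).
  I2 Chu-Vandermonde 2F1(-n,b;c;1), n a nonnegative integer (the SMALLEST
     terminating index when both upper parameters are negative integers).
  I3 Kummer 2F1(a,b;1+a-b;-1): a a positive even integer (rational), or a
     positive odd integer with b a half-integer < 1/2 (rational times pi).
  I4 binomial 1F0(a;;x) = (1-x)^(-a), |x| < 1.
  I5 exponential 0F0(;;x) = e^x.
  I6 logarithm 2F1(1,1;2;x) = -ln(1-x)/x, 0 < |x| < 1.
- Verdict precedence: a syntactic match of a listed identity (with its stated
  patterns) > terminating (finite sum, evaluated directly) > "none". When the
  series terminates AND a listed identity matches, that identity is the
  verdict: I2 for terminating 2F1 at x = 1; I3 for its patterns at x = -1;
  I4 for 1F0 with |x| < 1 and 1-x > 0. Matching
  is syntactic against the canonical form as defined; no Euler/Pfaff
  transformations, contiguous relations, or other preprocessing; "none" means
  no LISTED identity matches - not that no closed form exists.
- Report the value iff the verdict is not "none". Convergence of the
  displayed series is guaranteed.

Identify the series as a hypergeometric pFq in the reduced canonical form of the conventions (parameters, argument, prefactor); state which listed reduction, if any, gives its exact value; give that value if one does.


Prefactor -1/2, argument 2/9: 1F2 with upper {-3} over lower {-1/6, 6/5}. Verdict: terminating - upper parameter -3 makes this a finite sum (last index 3), evaluated exactly. Value: -38561/19602.

Key observation: x = (2/9) and the lower running product (C = -1/2) is a rising factorial.
Step ratio: r(k) = (2/9) * (k-3) / [(k-1/6) (k+6/5) (k+1)] ; factor over Q: parameters, x = (2/9), and C = -1/2.


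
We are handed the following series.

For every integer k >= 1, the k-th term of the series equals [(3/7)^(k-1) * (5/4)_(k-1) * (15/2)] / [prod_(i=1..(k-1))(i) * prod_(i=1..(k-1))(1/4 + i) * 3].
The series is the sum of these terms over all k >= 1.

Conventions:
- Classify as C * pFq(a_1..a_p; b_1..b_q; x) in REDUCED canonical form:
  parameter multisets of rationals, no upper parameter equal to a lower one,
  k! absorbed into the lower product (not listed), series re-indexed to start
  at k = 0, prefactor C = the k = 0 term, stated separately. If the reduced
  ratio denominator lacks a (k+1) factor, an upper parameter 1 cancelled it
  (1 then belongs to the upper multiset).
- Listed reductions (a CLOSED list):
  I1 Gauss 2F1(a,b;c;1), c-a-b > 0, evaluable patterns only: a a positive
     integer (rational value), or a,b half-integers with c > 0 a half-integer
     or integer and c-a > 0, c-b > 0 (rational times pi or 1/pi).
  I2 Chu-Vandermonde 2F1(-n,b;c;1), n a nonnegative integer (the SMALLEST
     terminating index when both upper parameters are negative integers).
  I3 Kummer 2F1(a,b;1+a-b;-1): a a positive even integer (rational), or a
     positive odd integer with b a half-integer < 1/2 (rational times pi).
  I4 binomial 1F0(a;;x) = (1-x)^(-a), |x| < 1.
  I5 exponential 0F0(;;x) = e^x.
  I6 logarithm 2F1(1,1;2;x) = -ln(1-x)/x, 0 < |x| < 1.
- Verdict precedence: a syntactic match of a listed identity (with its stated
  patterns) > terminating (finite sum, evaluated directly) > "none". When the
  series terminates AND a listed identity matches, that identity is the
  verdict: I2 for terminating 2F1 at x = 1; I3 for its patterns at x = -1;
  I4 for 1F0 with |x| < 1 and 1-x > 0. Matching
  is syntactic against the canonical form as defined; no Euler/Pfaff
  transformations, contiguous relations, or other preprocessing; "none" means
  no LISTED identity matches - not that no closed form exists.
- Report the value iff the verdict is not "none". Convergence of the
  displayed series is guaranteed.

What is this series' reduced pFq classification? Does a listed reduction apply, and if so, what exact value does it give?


Reduced: x = 3/7, 0F0, upper = {-}, lower = {-}, C = 5/2. Verdict (x = 3/7): exponential (I5) applies (the 0F0 exponential series at x = 3/7). Its exact value is (5/2) * e^(3/7).

Key step: with t_0 = 5/2, the lower running product (C = 5/2) is a rising factorial.
Adjacent-term ratio: r(k) = (3/7) * 1 / [(k+1)] - rational; roots negated = parameters, x = (3/7), C = 5/2.


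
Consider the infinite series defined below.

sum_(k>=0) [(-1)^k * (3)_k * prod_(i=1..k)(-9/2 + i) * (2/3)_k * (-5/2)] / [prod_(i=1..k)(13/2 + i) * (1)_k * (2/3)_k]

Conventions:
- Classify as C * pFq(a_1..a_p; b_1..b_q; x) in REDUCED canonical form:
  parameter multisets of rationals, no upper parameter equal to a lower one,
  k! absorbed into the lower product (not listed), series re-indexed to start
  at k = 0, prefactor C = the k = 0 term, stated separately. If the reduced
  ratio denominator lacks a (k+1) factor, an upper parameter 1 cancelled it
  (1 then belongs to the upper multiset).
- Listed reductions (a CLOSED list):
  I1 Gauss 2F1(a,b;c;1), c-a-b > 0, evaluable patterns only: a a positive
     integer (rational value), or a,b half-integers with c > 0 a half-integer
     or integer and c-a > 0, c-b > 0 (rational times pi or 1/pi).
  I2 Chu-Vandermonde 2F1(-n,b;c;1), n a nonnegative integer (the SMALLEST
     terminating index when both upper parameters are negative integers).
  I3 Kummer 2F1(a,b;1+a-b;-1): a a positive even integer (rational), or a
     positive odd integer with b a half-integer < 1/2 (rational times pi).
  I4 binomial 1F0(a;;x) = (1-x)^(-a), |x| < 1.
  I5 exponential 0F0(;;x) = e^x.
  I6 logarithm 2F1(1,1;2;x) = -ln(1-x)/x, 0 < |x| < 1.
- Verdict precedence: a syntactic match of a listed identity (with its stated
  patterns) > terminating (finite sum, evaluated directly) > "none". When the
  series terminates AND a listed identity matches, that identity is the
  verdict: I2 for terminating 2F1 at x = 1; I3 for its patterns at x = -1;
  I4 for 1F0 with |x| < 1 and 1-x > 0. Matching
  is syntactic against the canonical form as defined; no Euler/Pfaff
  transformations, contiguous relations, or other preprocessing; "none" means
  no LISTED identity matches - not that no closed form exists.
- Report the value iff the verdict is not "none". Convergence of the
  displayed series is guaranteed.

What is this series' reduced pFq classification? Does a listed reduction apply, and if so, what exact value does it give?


Canonical form: C = -5/2 times 2F1 with upper {-7/2, 3}, lower {15/2}, x = -1. Verdict: this is Kummer (I3) (x = -1; c = 15/2 equals 1+a-b for upper {-7/2, 3}: listed pattern). Exact value: (-45045/16384) * pi.

Key observation: t_0 being -5/2, the running product (C = -5/2) telescopes to a rising factorial.
Step ratio: r(k) = (-1) * (k-7/2) (k+3) / [(k+15/2) (k+1)] - rational in k. x = (-1); t_0 = -5/2; negate the roots.


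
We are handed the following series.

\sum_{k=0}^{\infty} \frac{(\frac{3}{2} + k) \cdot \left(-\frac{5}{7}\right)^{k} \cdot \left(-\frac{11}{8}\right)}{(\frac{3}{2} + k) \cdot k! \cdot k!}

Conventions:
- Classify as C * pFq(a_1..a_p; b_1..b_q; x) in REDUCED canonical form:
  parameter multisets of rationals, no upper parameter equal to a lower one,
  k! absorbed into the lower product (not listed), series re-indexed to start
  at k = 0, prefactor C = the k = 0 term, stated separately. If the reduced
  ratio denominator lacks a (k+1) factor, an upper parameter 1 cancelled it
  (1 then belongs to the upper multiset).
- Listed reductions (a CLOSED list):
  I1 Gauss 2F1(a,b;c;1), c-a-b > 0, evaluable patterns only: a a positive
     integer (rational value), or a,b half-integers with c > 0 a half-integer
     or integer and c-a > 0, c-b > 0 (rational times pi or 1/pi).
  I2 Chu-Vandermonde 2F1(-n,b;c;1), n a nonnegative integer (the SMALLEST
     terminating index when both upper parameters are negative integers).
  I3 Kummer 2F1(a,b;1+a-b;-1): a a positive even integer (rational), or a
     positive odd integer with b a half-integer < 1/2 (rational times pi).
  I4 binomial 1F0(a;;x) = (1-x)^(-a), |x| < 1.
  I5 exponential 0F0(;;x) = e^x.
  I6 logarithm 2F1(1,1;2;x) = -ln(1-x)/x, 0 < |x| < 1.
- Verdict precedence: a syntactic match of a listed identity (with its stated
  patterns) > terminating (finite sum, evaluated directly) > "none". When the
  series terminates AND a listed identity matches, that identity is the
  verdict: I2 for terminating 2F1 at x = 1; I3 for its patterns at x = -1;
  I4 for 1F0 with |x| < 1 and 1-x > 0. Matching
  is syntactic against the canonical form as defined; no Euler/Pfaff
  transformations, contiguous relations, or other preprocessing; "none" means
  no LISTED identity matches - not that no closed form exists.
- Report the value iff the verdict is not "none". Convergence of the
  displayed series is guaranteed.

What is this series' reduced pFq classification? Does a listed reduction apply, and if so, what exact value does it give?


This is -\frac{11}{8} * 0F1(-; 1; -\frac{5}{7}) in reduced canonical form. Verdict: none. No listed pattern accepts 0F1(-; 1; -\frac{5}{7}).

Key step: with t_0 = -\frac{11}{8}, striking the common factor k + 3/2 reduces the term (prefactor -11/8).
Adjacent-term ratio: r(k) = -\frac{5}{7} * 1 / [(k+1) (k+1)] - rational in k, leading ratio -\frac{5}{7}; with t_0 = -\frac{11}{8}, classification follows.


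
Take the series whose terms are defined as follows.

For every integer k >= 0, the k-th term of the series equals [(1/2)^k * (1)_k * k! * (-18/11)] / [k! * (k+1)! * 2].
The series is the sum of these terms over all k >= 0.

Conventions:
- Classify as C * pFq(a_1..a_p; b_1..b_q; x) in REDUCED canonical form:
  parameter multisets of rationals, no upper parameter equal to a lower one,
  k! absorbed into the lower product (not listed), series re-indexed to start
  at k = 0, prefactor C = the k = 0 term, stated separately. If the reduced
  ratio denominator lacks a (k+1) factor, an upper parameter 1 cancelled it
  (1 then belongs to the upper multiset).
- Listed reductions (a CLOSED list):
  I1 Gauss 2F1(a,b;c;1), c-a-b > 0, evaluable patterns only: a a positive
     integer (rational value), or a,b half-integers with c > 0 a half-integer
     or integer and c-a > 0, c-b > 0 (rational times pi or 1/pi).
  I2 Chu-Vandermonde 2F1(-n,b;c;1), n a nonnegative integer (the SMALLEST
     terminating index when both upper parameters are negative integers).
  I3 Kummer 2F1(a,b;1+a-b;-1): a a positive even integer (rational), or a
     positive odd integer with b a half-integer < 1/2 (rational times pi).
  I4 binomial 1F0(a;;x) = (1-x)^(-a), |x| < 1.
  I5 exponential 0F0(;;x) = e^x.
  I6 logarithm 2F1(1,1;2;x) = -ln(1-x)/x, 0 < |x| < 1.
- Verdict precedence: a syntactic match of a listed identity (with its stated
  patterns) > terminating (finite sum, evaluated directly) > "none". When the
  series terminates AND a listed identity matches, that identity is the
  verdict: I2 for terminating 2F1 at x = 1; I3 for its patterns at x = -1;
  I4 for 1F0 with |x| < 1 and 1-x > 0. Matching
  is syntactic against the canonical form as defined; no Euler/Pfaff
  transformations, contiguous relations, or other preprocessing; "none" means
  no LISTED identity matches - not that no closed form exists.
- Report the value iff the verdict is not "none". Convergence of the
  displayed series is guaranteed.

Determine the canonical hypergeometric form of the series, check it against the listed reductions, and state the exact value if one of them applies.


At argument 1/2: a 2F1 with upper {1, 1}, lower {2}, scaled by C = -9/11. Verdict: this is the I6 logarithm reduction (the logarithm: parameters (1,1;2), x = 1/2). Its exact value is (18/11) * ln(1/2).

Key observation: t_0 being -9/11, the factorial ratio (prefactor -9/11) (k+a-1)!/(a-1)! is a rising factorial (a)_k.
Term ratio: r(k) = (1/2) * (k+1) (k+1) / [(k+2) (k+1)] - rational in k, leading ratio (1/2); with t_0 = -9/11, classification follows.


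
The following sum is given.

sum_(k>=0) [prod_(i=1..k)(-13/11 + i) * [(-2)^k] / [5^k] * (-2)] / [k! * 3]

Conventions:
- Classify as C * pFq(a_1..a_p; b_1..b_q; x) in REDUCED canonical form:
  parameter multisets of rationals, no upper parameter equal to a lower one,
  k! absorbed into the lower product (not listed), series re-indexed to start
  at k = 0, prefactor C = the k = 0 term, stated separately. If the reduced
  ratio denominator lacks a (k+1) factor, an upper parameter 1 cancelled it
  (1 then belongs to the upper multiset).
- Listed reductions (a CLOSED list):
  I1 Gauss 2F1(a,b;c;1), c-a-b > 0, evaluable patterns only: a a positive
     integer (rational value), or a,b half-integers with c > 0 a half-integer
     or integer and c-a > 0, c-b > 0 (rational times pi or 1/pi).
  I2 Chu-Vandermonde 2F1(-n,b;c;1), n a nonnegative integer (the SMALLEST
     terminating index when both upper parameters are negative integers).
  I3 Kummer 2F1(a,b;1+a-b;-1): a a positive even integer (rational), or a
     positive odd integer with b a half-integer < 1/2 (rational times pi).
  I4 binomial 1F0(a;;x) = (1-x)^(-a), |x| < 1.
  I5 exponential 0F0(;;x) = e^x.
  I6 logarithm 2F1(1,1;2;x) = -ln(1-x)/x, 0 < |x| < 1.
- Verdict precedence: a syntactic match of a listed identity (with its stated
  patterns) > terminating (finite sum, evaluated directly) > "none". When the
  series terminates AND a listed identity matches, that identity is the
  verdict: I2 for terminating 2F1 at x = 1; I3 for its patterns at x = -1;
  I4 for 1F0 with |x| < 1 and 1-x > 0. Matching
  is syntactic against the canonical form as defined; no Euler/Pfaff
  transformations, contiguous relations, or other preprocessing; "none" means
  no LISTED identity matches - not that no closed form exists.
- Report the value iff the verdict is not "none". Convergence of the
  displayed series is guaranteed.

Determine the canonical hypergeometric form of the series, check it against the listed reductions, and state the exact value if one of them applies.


Reduced: x = -2/5, 1F0, upper = {-2/11}, lower = {-}, C = -2/3. Verdict (x = -2/5): binomial (I4) applies (the 1F0 binomial series: exponent 2/11, x = -2/5). Its exact value is (-2/3) * (7/5)^(2/11).

First insight: with t_0 = -2/3, the running product (C = -2/3, x = -2/5) telescopes to a rising factorial.
Step ratio: r(k) = (-2/5) * (k-2/11) / [(k+1)] - poly over poly, x = (-2/5) from leading terms; C = -2/3 at k = 0.


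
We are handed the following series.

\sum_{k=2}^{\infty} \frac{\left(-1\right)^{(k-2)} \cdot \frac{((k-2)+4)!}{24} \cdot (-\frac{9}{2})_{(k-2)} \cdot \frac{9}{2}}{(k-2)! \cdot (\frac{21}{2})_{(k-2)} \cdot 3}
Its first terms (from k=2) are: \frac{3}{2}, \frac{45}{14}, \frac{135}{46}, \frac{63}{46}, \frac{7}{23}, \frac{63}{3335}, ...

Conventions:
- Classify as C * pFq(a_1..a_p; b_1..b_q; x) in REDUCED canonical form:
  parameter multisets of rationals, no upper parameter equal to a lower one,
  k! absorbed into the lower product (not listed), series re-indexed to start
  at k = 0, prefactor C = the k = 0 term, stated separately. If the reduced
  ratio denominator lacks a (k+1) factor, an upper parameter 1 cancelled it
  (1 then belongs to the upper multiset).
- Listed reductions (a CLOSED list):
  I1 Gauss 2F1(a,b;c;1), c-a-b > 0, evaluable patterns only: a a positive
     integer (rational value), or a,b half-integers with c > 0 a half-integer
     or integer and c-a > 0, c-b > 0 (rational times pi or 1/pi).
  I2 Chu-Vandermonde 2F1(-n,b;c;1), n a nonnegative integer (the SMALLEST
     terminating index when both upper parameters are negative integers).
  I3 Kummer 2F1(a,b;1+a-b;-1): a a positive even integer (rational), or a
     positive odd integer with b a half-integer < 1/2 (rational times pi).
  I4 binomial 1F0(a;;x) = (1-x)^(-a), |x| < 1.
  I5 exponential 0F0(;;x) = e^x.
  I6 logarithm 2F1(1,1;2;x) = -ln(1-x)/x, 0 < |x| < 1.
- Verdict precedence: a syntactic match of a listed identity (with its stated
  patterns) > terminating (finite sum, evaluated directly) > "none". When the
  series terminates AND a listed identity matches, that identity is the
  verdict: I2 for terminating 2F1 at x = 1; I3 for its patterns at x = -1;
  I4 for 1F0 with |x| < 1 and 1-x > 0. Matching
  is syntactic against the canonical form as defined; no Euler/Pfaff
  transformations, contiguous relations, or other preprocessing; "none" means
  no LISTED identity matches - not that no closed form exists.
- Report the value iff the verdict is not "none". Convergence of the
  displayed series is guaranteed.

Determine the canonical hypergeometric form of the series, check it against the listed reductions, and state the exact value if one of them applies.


Reduced: x = -1, 2F1, upper = {-\frac{9}{2}, 5}, lower = {\frac{21}{2}}, C = \frac{3}{2}. Verdict (x = -1): Kummer's theorem (I3) applies (x = -1; c = \frac{21}{2} equals 1+a-b for upper {-\frac{9}{2}, 5}: listed pattern). Sum: \frac{6235515}{2097152} \cdot \pi.

The tell: with t_0 = \frac{3}{2}, the factorial ratio (C = 3/2) (k+a-1)!/(a-1)! is a rising factorial (a)_k.
Step ratio: r(k) = -1 * (k-\frac{9}{2}) (k+5) / [(k+\frac{21}{2}) (k+1)] - rational in k. x = -1; t_0 = \frac{3}{2}; negate the roots.


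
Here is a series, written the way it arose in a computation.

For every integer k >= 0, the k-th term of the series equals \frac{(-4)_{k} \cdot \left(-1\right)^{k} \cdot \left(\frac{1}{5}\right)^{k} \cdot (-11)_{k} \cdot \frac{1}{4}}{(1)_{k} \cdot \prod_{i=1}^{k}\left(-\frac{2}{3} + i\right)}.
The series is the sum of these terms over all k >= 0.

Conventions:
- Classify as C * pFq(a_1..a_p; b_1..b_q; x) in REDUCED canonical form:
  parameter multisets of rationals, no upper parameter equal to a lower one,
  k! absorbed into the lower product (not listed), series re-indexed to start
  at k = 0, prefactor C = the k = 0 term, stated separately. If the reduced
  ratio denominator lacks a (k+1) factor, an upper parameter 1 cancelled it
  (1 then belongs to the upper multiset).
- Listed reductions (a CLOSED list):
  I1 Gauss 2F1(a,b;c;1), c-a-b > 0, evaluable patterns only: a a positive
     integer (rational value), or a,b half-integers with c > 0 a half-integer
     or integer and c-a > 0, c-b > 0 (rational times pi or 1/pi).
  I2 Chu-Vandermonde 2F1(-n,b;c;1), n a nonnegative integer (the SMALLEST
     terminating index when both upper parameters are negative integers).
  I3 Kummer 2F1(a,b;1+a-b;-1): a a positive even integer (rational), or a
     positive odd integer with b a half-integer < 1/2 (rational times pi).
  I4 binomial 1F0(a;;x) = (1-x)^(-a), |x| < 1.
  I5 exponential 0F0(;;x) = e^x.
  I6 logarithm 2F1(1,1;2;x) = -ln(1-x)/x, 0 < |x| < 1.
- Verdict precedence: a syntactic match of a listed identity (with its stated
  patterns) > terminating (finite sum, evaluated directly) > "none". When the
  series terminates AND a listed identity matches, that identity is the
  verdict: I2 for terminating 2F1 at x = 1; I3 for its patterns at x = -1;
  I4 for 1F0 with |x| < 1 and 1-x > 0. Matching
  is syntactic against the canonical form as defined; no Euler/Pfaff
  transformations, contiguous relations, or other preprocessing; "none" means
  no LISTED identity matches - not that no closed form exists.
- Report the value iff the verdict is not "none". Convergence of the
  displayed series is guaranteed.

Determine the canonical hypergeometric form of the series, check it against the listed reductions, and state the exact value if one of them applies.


With C = \frac{1}{4}: the canonical form is 2F1(-11, -4; \frac{1}{3}; -\frac{1}{5}). Verdict: terminating. (-4)_k vanishes past k = 4, leaving a 5-term sum, computed directly. Sum: \frac{15569}{8750}.

Key observation: from the first term \frac{1}{4}: the (-1)^k factor (C = 1/4, x = -1/5) folds into the argument's sign.
Adjacent-term ratio: r(k) = -\frac{1}{5} * (k-11) (k-4) / [(k+\frac{1}{3}) (k+1)] - poly over poly, x = -\frac{1}{5} from leading terms; C = \frac{1}{4} at k = 0.


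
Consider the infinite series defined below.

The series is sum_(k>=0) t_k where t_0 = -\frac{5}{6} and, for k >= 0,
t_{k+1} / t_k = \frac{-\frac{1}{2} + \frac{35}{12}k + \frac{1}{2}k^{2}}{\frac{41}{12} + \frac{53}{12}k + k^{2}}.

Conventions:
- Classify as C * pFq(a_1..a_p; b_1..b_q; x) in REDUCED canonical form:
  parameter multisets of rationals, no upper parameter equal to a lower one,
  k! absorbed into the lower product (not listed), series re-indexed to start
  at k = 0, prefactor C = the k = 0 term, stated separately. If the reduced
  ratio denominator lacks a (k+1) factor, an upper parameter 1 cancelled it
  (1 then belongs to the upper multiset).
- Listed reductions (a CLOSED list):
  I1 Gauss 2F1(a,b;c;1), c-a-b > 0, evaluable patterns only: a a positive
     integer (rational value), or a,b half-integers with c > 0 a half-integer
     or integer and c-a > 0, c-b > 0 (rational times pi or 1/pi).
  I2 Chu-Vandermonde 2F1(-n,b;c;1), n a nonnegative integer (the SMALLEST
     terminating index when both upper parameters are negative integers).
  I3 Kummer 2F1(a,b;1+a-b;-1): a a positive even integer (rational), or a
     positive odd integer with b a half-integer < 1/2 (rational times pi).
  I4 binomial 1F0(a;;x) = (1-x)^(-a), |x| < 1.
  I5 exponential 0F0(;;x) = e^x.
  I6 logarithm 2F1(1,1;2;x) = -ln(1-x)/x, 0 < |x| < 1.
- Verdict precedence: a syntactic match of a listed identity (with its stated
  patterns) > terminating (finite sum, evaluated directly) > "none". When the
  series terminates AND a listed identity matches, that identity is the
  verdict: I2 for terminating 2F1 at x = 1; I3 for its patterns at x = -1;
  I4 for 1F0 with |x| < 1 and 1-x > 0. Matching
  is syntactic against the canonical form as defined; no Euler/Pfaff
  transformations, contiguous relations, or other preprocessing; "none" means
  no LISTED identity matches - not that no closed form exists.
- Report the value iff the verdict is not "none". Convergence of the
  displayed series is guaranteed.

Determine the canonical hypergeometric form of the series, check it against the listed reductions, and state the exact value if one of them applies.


The series (x = \frac{1}{2}) is 2F1: upper {-\frac{1}{6}, 6}, lower {\frac{41}{12}}, prefactor -\frac{5}{6}. Verdict: none here - no I1-I6 shape fits x = \frac{1}{2} with lower {\frac{41}{12}}.

Key observation: t_0 = -\frac{5}{6} here, and the expanded ratio factors over Q; C = -5/6, roots give parameters.
Adjacent-term ratio: r(k) = \frac{1}{2} * (k-\frac{1}{6}) (k+6) / [(k+\frac{41}{12}) (k+1)] - rational in k, leading ratio \frac{1}{2}; with t_0 = -\frac{5}{6}, classification follows.


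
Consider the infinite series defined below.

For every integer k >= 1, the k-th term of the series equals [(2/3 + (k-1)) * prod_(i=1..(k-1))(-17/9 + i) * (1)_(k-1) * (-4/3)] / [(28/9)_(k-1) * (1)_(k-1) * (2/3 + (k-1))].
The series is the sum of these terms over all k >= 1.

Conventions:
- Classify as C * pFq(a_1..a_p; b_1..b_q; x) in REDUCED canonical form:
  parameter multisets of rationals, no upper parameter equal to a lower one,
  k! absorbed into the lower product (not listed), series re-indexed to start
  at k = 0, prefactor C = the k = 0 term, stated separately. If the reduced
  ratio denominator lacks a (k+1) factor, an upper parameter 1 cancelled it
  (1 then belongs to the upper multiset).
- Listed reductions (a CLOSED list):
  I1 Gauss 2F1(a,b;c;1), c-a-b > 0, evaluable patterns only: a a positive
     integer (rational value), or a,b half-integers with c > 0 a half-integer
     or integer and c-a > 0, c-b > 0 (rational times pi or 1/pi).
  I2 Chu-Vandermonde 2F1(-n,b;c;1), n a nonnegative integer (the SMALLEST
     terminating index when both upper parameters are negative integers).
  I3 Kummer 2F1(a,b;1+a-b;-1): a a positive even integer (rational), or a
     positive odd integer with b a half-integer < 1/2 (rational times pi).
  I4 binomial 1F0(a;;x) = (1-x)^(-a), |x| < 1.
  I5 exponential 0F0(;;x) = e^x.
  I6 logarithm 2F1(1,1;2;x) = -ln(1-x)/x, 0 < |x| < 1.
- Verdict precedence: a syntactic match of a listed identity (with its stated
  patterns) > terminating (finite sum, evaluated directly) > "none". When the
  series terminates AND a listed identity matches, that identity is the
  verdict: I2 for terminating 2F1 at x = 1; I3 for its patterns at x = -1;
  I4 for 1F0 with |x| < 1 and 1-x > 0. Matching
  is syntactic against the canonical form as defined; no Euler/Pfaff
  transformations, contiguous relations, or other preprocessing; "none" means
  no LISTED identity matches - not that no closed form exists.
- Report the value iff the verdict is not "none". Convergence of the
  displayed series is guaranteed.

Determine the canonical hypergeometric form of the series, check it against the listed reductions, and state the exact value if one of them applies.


With C = -4/3: the canonical form is 2F1(-8/9, 1; 28/9; 1). Verdict at x = 1: Gauss (I1, integer-parameter pattern) matches (x = 1: the Gamma ratio telescopes since c-a-b = 3 > 0 and a = 1 in Z>0). Exact value: -76/81.

Structural cue: from the first term -4/3: (1)_k (prefactor -4/3) is k! itself.
Term ratio: r(k) = 1 * (k-8/9) (k+1) / [(k+28/9) (k+1)] - rational; roots negated = parameters, x = 1, C = -4/3.


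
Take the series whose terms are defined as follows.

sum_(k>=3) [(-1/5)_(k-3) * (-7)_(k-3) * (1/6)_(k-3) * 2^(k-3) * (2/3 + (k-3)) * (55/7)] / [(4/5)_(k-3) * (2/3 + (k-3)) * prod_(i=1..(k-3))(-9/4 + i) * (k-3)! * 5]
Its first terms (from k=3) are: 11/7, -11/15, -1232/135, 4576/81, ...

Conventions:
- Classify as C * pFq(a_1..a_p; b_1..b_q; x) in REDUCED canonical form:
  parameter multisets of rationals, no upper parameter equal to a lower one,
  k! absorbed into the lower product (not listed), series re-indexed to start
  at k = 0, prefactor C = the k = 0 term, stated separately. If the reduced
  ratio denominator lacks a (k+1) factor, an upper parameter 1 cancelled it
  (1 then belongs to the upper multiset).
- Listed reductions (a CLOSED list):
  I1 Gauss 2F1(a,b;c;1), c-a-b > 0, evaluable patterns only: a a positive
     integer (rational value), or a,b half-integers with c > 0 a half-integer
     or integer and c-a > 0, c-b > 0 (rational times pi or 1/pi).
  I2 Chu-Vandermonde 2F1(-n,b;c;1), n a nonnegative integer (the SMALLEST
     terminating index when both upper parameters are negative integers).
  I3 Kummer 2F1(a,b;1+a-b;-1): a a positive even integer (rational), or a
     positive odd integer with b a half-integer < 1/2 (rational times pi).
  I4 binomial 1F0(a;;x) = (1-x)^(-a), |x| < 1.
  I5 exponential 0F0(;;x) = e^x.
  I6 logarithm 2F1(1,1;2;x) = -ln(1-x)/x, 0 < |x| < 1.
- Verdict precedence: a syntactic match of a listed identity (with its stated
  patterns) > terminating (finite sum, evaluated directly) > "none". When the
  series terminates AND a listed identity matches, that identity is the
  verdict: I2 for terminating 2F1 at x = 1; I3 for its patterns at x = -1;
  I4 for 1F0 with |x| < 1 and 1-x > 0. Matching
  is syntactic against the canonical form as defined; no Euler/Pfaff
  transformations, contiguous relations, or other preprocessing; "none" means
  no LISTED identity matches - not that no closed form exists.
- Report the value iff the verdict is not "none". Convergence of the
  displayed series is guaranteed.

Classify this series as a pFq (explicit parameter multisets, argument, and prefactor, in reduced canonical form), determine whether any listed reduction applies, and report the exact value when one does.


The tell: t_0 = 11/7 here, and k + 2/3 divides numerator and denominator alike; C = 11/7 after cancelling.
Ratio: r(k) = 2 * (k-7) (k-1/5) (k+1/6) / [(k-5/4) (k+4/5) (k+1)] - rational in k, leading ratio 2; with t_0 = 11/7, classification follows.

This is 11/7 * 3F2(-7, -1/5, 1/6; -5/4, 4/5; 2) in reduced canonical form. Verdict: terminating - no listed pattern fits, but -7 in the upper list cuts the series at k = 7; direct evaluation. Sum: 582755816/339630165.


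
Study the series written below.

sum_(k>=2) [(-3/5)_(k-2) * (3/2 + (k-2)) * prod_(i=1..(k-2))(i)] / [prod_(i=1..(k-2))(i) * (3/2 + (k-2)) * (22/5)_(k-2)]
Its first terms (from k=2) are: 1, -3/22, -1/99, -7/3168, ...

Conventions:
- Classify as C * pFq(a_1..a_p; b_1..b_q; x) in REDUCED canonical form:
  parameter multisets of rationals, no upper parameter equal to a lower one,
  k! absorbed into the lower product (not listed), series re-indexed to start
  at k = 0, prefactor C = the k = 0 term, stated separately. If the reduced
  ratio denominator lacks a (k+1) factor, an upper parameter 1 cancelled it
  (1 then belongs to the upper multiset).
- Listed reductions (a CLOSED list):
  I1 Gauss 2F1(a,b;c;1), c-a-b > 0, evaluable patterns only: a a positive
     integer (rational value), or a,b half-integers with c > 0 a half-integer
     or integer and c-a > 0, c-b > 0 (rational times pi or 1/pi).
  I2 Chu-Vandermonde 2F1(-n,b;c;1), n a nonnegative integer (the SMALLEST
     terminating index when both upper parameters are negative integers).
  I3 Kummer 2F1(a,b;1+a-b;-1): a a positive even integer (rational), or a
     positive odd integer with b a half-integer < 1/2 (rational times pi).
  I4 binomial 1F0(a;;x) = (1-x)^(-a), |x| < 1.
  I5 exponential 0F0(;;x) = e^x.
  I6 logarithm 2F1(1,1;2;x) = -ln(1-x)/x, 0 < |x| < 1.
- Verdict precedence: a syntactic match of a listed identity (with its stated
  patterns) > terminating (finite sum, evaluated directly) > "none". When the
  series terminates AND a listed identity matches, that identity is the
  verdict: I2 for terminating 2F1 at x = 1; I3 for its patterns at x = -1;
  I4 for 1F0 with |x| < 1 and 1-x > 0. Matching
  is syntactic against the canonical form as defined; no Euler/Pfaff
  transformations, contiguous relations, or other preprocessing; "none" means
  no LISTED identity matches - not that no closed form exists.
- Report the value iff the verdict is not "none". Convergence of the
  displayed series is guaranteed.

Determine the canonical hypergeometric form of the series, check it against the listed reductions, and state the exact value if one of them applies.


With C = 1: the canonical form is 2F1(-3/5, 1; 22/5; 1). Verdict: this is Gauss's theorem (I1) (x = 1: the Gamma ratio telescopes since c-a-b = 4 > 0 and a = 1 in Z>0). Sum: 17/20.

The tell: t_0 being 1, the running product (C = 1, x = 1) telescopes to a rising factorial.
Term ratio: r(k) = 1 * (k-3/5) (k+1) / [(k+22/5) (k+1)] - rational in k. x = 1; t_0 = 1; negate the roots.


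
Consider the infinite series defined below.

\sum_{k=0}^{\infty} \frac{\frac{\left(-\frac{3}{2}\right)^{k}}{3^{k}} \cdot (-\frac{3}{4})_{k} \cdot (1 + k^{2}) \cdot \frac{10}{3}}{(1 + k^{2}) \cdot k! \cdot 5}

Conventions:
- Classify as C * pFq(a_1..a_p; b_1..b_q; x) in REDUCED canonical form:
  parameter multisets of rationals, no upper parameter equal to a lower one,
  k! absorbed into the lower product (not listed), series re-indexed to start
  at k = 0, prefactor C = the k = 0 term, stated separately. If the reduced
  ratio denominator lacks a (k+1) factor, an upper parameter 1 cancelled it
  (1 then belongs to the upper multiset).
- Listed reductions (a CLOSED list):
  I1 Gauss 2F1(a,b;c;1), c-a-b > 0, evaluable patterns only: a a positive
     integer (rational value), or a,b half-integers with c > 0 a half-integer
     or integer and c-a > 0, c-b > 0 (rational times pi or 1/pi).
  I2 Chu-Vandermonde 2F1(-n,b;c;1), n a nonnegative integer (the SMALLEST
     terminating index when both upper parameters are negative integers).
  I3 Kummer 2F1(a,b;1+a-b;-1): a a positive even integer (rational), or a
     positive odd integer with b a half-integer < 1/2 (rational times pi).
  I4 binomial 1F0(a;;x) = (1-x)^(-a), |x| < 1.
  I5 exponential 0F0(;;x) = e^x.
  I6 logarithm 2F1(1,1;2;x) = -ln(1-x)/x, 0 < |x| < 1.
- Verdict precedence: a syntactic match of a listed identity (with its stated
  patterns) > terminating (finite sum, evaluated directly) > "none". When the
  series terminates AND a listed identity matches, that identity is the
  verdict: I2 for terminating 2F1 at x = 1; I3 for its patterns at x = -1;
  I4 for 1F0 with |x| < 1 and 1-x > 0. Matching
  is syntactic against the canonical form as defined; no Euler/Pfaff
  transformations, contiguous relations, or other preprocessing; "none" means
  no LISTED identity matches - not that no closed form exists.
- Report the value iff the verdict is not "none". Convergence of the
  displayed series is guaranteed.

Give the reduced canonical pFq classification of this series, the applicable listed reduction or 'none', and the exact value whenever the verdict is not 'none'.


x = -\frac{1}{2} here; the reduced form reads 1F0, upper {-\frac{3}{4}}, lower {-}, C = \frac{2}{3}. Verdict: the binomial series (I4) applies (the 1F0 binomial series: exponent 3/4, x = -\frac{1}{2}). Exact value: \frac{2}{3} \cdot \left(\frac{3}{2}\right)^{\frac{3}{4}}.

First insight: t_0 = \frac{2}{3} here, and the factor k^2 + 1 cancels (top and bottom), leaving C = 2/3.
Term ratio: r(k) = -\frac{1}{2} * (k-\frac{3}{4}) / [(k+1)] - rational; roots negated = parameters, x = -\frac{1}{2}, C = \frac{2}{3}.


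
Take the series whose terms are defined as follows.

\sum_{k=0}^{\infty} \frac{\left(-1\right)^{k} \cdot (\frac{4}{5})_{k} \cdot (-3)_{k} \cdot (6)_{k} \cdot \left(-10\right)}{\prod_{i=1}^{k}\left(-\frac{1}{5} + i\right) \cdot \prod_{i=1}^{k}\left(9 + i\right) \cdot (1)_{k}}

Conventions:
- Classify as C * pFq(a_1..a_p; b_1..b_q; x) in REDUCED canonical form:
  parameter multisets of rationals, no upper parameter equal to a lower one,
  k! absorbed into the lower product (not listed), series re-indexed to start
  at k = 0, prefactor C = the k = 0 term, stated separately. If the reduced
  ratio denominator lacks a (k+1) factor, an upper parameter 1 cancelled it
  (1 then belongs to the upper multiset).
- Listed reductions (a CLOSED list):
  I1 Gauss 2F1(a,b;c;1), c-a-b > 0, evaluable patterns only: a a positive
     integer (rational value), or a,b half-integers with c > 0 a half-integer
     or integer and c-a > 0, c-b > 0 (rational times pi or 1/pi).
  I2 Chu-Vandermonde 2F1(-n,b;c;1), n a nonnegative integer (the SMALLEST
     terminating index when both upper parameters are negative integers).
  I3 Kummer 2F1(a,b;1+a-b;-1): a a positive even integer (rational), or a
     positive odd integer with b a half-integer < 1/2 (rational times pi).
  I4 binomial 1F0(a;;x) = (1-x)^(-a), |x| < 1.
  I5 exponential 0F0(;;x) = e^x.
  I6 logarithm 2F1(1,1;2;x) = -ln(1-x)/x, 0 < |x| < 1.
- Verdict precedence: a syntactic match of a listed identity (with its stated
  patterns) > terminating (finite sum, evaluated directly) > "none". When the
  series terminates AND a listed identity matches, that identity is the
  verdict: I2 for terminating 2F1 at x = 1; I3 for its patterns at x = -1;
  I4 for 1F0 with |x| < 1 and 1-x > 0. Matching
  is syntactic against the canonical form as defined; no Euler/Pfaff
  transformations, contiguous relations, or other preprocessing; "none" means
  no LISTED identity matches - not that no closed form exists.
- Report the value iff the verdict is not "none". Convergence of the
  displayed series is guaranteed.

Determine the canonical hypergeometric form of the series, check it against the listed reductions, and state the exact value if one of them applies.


Classification (C = -10): 2F1 with upper {-3, 6}, lower {10}, argument x = -1. Verdict (x = -1): the Kummer evaluation I3 applies (x = -1; c = 10 equals 1+a-b for upper {-3, 6}: listed pattern). Its exact value is -42.

First insight: x = -1 and (1)_k (prefactor -10) is k! itself.
Consecutive-term ratio: r(k) = -1 * (k-3) (k+6) / [(k+10) (k+1)] - rational in k. x = -1; t_0 = -10; negate the roots.
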